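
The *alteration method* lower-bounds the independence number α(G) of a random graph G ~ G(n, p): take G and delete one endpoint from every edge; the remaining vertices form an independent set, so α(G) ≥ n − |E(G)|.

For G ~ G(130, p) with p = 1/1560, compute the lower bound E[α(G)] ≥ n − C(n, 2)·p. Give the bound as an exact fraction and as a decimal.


E[|E(G)|] = C(130, 2)·p = 8385 · (1/1560) = 43/8.
E[α(G)] ≥ n − E[|E(G)|] = 130 − 43/8 = 997/8.
Numerically: ≈ 124.625.
(This is only a lower bound; the true E[α(G)] may be larger.)

E[α(G)] ≥ 997/8 ≈ 124.625.


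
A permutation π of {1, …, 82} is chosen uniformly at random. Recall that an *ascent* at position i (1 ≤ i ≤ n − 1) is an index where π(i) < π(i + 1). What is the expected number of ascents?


Write X = Σ X_I over i = 1, …, 81, with X_I the indicator of one ascent.
There are 81 indicators.
For each fixed i, the pair (π(i), π(i+1)) is a uniformly random ordered pair of distinct values from {1, …, 82}; by symmetry P[π(i) < π(i+1)] = 1/2.
By linearity: E[X] = 81 · (1/2) = (82 − 1) · (1/2) = 81/2 ≈ 40.500.

E[X] = 81/2 = 40.500.


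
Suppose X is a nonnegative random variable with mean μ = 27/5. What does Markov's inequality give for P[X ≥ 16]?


μ = E[X] = 27/5, a = 16.
Markov: P[X ≥ 16] ≤ μ/a = (27/5)/16 = 27/80.
Numerically: ≈ 0.3375.
(Since a = 16 > μ = 5.4000, the bound 27/80 is < 1 and informative.)

P[X ≥ 16] ≤ 27/80 ≈ 0.3375.


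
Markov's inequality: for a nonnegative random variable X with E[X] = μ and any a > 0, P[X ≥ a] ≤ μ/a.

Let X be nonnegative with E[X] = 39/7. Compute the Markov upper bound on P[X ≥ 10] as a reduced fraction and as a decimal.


μ = E[X] = 39/7, a = 10.
Markov: P[X ≥ 10] ≤ μ/a = (39/7)/10 = 39/70.
Numerically: ≈ 0.5571.
(Since a = 10 > μ = 5.5714, the bound 39/70 is < 1 and informative.)

P[X ≥ 10] ≤ 39/70 ≈ 0.5571.


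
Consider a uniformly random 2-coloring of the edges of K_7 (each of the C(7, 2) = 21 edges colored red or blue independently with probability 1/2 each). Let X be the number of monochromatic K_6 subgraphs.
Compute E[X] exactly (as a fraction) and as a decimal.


Let X = Σ_S X_S over the C(7, 6) = 7 subsets S of size 6, where X_S = 1 if the K_6 on S is monochromatic.
For a fixed S, the K_6 on S has C(6, 2) = 15 edges. P[all 15 edges red] = (1/2)^15, and likewise for blue, so P[monochromatic] = 2·(1/2)^15 = 2^{1 − 15} = 1/16384.
By linearity: E[X] = C(7, 6) · 2^{1 − 15} = 7 · 1/16384 = 7/16384.
Numerically: E[X] ≈ 0.00043.

E[X] = C(7,6)·2^(1−C(6,2)) = 7/16384 ≈ 0.00043.


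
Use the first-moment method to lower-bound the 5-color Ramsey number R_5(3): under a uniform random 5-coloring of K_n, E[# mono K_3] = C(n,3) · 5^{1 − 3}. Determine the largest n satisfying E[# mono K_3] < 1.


We need C(n, 3) · 5^{1 − 3} < 1, i.e. C(n, 3) < 5^{3 − 1} = 25.
Check values of n near the boundary:
  n = 4: C(4, 3) = 4; 4 < 25? YES
  n = 5: C(5, 3) = 10; 10 < 25? YES
  n = 6: C(6, 3) = 20; 20 < 25? YES
  n = 7: C(7, 3) = 35; 35 < 25? NO
  n = 8: C(8, 3) = 56; 56 < 25? NO
  n = 9: C(9, 3) = 84; 84 < 25? NO
The largest n with C(n, 3) < 25 is n = 6 (where E[X] = 4/5 ≈ 0.8000000). Hence R_5(3) > 6, i.e. R_5(3) ≥ 7.

Largest n = 6; hence R_5(3) > 6.


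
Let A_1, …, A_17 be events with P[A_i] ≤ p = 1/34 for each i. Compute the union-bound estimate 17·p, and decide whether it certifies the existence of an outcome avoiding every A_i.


Union bound: P[∪_{i=1}^{17} A_i] ≤ Σ_i P[A_i] ≤ 17·p = 17·(1/34) = 1/2.
Numerically: 1/2 ≈ 0.500000.
Is 1/2 < 1? YES.
Since P[∪ A_i] ≤ 1/2 < 1, the complement has P[∩ A_i^c] ≥ 1 − 1/2 = 1/2 > 0, so some outcome avoids every A_i.

17·p = 1/2 ≈ 0.500000; existence CERTIFIED by the union bound.


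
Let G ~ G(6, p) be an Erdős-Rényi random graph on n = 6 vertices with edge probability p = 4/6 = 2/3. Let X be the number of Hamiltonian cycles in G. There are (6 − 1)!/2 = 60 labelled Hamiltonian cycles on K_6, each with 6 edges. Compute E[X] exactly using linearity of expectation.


K_6 has (6 − 1)!/2 = 60 labelled Hamiltonian cycles.
For each such Hamiltonian cycle H, let X_H = 1 if all 6 edges of H are present in G. Then P[X_H = 1] = p^{6} = (2/3)^{6} = 64/729.
By linearity: E[X] = Σ_H E[X_H] = 60 · p^{6} = 60 · 64/729 = 1280/243.
Numerically: E[X] ≈ 5.27.

E[X] = 60 · (2/3)^{6} = 1280/243 ≈ 5.27.


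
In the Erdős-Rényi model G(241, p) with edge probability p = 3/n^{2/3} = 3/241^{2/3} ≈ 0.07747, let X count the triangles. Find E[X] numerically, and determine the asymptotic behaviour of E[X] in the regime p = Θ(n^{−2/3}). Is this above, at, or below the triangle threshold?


Number of potential triangles: C(241, 3) = 2303960.
Each occurs with probability p³ ≈ (0.07747)³ ≈ 4.648680e-04.
By linearity: E[X] = C(241, 3)·p³ ≈ 2303960 · 4.648680e-04 ≈ 1071.0373.
Since α = 2/3 < 1, p = c/n^{2/3} ≫ 1/n is above the triangle threshold p ~ 1/n. Asymptotically E[X] ~ (c³/6)·n^{3(1−α)} = (3³/6)·n^{1} → ∞; triangles are abundant w.h.p.

E[X] ≈ 1071.0373; in regime p = Θ(1/n^{2/3}) E[X] diverges (above the triangle threshold p ~ 1/n).


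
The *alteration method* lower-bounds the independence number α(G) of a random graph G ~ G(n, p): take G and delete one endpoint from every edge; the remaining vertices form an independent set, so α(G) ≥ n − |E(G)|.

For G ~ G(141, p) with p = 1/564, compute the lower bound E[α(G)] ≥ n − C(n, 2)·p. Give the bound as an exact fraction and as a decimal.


E[|E(G)|] = C(141, 2)·p = 9870 · (1/564) = 35/2.
E[α(G)] ≥ n − E[|E(G)|] = 141 − 35/2 = 247/2.
Numerically: ≈ 123.50000.
(This is only a lower bound; the true E[α(G)] may be larger.)

E[α(G)] ≥ 247/2 ≈ 123.50000.


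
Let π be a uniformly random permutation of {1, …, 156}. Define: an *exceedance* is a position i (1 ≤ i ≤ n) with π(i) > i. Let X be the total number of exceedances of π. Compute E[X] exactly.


Write X = Σ_{i=1}^{156} X_i, where X_i = 1_{π(i) > i}.
For each fixed i, π(i) is uniform over {1, …, 156} (marginal of a uniform permutation), so P[π(i) > i] = (n − i)/n. Summing: Σ_{i=1}^{156} (n − i)/n = (0 + 1 + … + 155)/156 = 156(156 − 1)/(2·156) = (156 − 1)/2.
Hence E[X] = Σ_{i=1}^{156} (156 − i)/156 = 155/2 ≈ 77.500.

E[X] = 155/2 = 77.500.


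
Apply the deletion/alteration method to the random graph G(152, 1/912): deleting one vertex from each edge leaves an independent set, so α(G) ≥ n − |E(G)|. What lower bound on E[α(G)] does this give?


E[|E(G)|] = C(152, 2)·p = 11476 · (1/912) = 151/12.
E[α(G)] ≥ n − E[|E(G)|] = 152 − 151/12 = 1673/12.
Numerically: ≈ 139.4167.
(This is only a lower bound; the true E[α(G)] may be larger.)

E[α(G)] ≥ 1673/12 ≈ 139.4167.


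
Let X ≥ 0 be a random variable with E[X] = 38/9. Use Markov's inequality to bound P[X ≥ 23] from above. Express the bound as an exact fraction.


μ = E[X] = 38/9, a = 23.
Markov: P[X ≥ 23] ≤ μ/a = (38/9)/23 = 38/207.
Numerically: ≈ 0.1836.
(Since a = 23 > μ = 4.2222, the bound 38/207 is < 1 and informative.)

P[X ≥ 23] ≤ 38/207 ≈ 0.1836.


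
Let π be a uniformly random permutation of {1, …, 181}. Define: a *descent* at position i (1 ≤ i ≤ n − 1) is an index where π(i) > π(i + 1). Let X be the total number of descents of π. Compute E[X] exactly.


Write X = Σ X_I over i = 1, …, 180, with X_I the indicator of one descent.
There are 180 indicators.
For each fixed i, the pair (π(i), π(i+1)) is a uniformly random ordered pair of distinct values from {1, …, 181}; by symmetry P[π(i) > π(i+1)] = 1/2.
By linearity: E[X] = 180 · (1/2) = (181 − 1) · (1/2) = 90 ≈ 90.0000.

E[X] = 90 = 90.0000.


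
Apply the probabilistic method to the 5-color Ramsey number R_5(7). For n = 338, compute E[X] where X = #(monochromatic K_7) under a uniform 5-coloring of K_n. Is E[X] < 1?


E[X] = C(338, 7) · 5^{1 − 21} = 93935323022736 · 5^{−20} = 93935323022736/95367431640625.
As a reduced fraction: E[X] = 93935323022736/95367431640625 ≈ 0.98498.
Is E[X] < 1? YES.
Since E[X] < 1, there exists a 5-coloring of K_{338} with no monochromatic K_7; hence R_5(7) > 338.

E[X] = 93935323022736/95367431640625 ≈ 0.98498; E[X] < 1, so R_5(7) > 338.


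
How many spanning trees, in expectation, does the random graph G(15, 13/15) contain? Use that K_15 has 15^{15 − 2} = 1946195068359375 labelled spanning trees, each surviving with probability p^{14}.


K_15 has 15^{15 − 2} = 1946195068359375 labelled spanning trees.
For each such spanning tree H, let X_H = 1 if all 14 edges of H are present in G. Then P[X_H = 1] = p^{14} = (13/15)^{14} = 3937376385699289/29192926025390625.
By linearity of expectation: E[X] = Σ_H E[X_H] = 1946195068359375 · p^{14} = 1946195068359375 · 3937376385699289/29192926025390625 = 3937376385699289/15.
Numerically: E[X] ≈ 2.62e+14.

E[X] = 1946195068359375 · (13/15)^{14} = 3937376385699289/15 ≈ 2.62e+14.


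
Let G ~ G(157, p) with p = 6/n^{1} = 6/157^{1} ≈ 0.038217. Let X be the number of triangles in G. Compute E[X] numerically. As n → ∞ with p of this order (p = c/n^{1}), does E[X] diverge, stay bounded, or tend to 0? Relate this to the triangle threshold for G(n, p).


Number of potential triangles: C(157, 3) = 632710.
Each occurs with probability p³ ≈ (0.038217)³ ≈ 5.5815497e-05.
By linearity: E[X] = C(157, 3)·p³ ≈ 632710 · 5.5815497e-05 ≈ 35.31502.
Here α = 1, so p = 6/n is exactly at the triangle threshold p ~ 1/n. Asymptotically E[X] → c³/6 = 6³/6 = 36 ≈ 36.00000, a bounded constant. In this regime the triangle count is asymptotically Poisson(c³/6).

E[X] ≈ 35.31502; in regime p = Θ(1/n^{1}) E[X] stays bounded (at the triangle threshold p ~ 1/n).


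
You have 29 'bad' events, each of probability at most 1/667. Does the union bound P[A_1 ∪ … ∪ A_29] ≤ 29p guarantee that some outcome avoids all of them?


Union bound: P[∪_{i=1}^{29} A_i] ≤ Σ_i P[A_i] ≤ 29·p = 29·(1/667) = 1/23.
Numerically: 1/23 ≈ 0.0434783.
Is 1/23 < 1? YES.
Since P[∪ A_i] ≤ 1/23 < 1, the complement has P[∩ A_i^c] ≥ 1 − 1/23 = 22/23 > 0, so some outcome avoids every A_i.

29·p = 1/23 ≈ 0.0434783; existence CERTIFIED by the union bound.


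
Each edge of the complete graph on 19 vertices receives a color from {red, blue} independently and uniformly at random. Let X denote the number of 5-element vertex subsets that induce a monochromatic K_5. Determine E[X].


Let X = Σ_S X_S over the C(19, 5) = 11628 subsets S of size 5, where X_S = 1 if the K_5 on S is monochromatic.
For a fixed S, the K_5 on S has C(5, 2) = 10 edges. P[all 10 edges red] = (1/2)^10, and likewise for blue, so P[monochromatic] = 2·(1/2)^10 = 2^{1 − 10} = 1/512.
By linearity: E[X] = C(19, 5) · 2^{1 − 10} = 11628 · 1/512 = 2907/128.
Numerically: E[X] ≈ 22.71094.

E[X] = C(19,5)·2^(1−C(5,2)) = 2907/128 ≈ 22.71094.


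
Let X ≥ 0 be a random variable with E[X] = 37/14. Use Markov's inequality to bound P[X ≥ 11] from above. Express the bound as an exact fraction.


μ = E[X] = 37/14, a = 11.
Markov: P[X ≥ 11] ≤ μ/a = (37/14)/11 = 37/154.
Numerically: ≈ 0.2403.
(Since a = 11 > μ = 2.6429, the bound 37/154 is < 1 and informative.)

P[X ≥ 11] ≤ 37/154 ≈ 0.2403.


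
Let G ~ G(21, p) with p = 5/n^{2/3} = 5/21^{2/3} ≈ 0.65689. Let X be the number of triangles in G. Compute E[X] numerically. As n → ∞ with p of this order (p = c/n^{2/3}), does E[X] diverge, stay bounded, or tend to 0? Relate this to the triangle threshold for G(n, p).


Number of potential triangles: C(21, 3) = 1330.
Each occurs with probability p³ ≈ (0.65689)³ ≈ 2.8344671e-01.
By linearity: E[X] = C(21, 3)·p³ ≈ 1330 · 2.8344671e-01 ≈ 376.98413.
Since α = 2/3 < 1, p = c/n^{2/3} ≫ 1/n is above the triangle threshold p ~ 1/n. Asymptotically E[X] ~ (c³/6)·n^{3(1−α)} = (5³/6)·n^{1} → ∞; triangles are abundant w.h.p.

E[X] ≈ 376.98413; in regime p = Θ(1/n^{2/3}) E[X] diverges (above the triangle threshold p ~ 1/n).


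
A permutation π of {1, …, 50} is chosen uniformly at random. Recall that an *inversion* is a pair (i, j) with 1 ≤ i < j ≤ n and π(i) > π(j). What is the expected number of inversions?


Write X = Σ X_I over the C(50, 2) = 1225 pairs i < j, with X_I the indicator of one inversion.
There are 1225 indicators.
For each fixed pair i < j, the values π(i) and π(j) are two distinct elements of {1, …, 50} in uniformly random order; by symmetry P[π(i) > π(j)] = 1/2.
By linearity: E[X] = 1225 · (1/2) = C(50, 2) · (1/2) = 1225/2 = 1225/2 ≈ 612.500.

E[X] = 1225/2 = 612.500.


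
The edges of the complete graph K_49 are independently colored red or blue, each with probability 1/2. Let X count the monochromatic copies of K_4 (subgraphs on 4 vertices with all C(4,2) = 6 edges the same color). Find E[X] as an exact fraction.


Let X = Σ_S X_S over the C(49, 4) = 211876 subsets S of size 4, where X_S = 1 if the K_4 on S is monochromatic.
For a fixed S, the K_4 on S has C(4, 2) = 6 edges. P[all 6 edges red] = (1/2)^6, and likewise for blue, so P[monochromatic] = 2·(1/2)^6 = 2^{1 − 6} = 1/32.
By linearity of expectation: E[X] = C(49, 4) · 2^{1 − 6} = 211876 · 1/32 = 52969/8.
Numerically: E[X] ≈ 6621.1250.

E[X] = C(49,4)·2^(1−C(4,2)) = 52969/8 ≈ 6621.1250.


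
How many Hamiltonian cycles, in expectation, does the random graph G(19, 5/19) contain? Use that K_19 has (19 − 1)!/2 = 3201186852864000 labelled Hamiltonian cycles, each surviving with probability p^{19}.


K_19 has (19 − 1)!/2 = 3201186852864000 labelled Hamiltonian cycles.
For each such Hamiltonian cycle H, let X_H = 1 if all 19 edges of H are present in G. Then P[X_H = 1] = p^{19} = (5/19)^{19} = 19073486328125/1978419655660313589123979.
Summing the indicators: E[X] = Σ_H E[X_H] = 3201186852864000 · p^{19} = 3201186852864000 · 19073486328125/1978419655660313589123979 = 61057793671875000000000000000/1978419655660313589123979.
Numerically: E[X] ≈ 3.09e+04.

E[X] = 3201186852864000 · (5/19)^{19} = 61057793671875000000000000000/1978419655660313589123979 ≈ 3.09e+04.


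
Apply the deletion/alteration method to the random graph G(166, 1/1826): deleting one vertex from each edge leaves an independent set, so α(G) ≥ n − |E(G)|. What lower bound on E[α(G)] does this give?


E[|E(G)|] = C(166, 2)·p = 13695 · (1/1826) = 15/2.
E[α(G)] ≥ n − E[|E(G)|] = 166 − 15/2 = 317/2.
Numerically: ≈ 158.500000.
(This is only a lower bound; the true E[α(G)] may be larger.)

E[α(G)] ≥ 317/2 ≈ 158.500000.


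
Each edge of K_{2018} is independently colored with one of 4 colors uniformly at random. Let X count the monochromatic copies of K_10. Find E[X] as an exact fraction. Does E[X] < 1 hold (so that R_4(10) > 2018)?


E[X] = C(2018, 10) · 4^{1 − 45} = 301820606687612220663963508 · 4^{−44} = 301820606687612220663963508/309485009821345068724781056.
As a reduced fraction: E[X] = 75455151671903055165990877/77371252455336267181195264 ≈ 0.975235.
Is E[X] < 1? YES.
Since E[X] < 1, there exists a 4-coloring of K_{2018} with no monochromatic K_10; hence R_4(10) > 2018.

E[X] = 75455151671903055165990877/77371252455336267181195264 ≈ 0.975235; E[X] < 1, so R_4(10) > 2018.


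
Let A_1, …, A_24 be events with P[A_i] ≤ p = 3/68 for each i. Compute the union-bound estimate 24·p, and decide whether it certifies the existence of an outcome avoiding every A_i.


Union bound: P[∪_{i=1}^{24} A_i] ≤ Σ_i P[A_i] ≤ 24·p = 24·(3/68) = 18/17.
Numerically: 18/17 ≈ 1.059.
Is 18/17 < 1? NO.
Since the bound 18/17 is ≥ 1, the union bound is uninformative here; it does NOT by itself certify existence.

24·p = 18/17 ≈ 1.059; existence NOT certified by the union bound.


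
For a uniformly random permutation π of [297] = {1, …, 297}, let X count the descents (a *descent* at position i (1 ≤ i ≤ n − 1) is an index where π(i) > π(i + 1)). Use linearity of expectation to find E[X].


Write X = Σ X_I over i = 1, …, 296, with X_I the indicator of one descent.
There are 296 indicators.
For each fixed i, the pair (π(i), π(i+1)) is a uniformly random ordered pair of distinct values from {1, …, 297}; by symmetry P[π(i) > π(i+1)] = 1/2.
By linearity: E[X] = 296 · (1/2) = (297 − 1) · (1/2) = 148 ≈ 148.0000.

E[X] = 148 = 148.0000.


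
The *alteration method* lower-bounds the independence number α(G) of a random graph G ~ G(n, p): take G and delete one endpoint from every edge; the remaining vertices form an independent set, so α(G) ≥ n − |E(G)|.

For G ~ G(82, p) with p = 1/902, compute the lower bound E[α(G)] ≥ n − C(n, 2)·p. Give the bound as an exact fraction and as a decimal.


E[|E(G)|] = C(82, 2)·p = 3321 · (1/902) = 81/22.
E[α(G)] ≥ n − E[|E(G)|] = 82 − 81/22 = 1723/22.
Numerically: ≈ 78.3182.
(This is only a lower bound; the true E[α(G)] may be larger.)

E[α(G)] ≥ 1723/22 ≈ 78.3182.


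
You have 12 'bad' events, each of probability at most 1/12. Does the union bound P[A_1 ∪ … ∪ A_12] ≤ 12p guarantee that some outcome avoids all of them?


Union bound: P[∪_{i=1}^{12} A_i] ≤ Σ_i P[A_i] ≤ 12·p = 12·(1/12) = 1.
Numerically: 1 ≈ 1.00000.
Is 1 < 1? NO.
Since the bound 1 is ≥ 1, the union bound is uninformative here; it does NOT by itself certify existence.

12·p = 1 ≈ 1.00000; existence NOT certified by the union bound.


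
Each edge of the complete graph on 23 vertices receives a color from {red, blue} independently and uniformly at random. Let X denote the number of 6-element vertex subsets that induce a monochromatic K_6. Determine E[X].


Let X = Σ_S X_S over the C(23, 6) = 100947 subsets S of size 6, where X_S = 1 if the K_6 on S is monochromatic.
For a fixed S, the K_6 on S has C(6, 2) = 15 edges. P[all 15 edges red] = (1/2)^15, and likewise for blue, so P[monochromatic] = 2·(1/2)^15 = 2^{1 − 15} = 1/16384.
By linearity of expectation: E[X] = C(23, 6) · 2^{1 − 15} = 100947 · 1/16384 = 100947/16384.
Numerically: E[X] ≈ 6.161316.

E[X] = C(23,6)·2^(1−C(6,2)) = 100947/16384 ≈ 6.161316.


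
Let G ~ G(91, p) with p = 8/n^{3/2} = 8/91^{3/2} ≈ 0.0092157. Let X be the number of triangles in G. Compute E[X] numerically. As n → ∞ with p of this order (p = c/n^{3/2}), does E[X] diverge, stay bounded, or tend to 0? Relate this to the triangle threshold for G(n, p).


Number of potential triangles: C(91, 3) = 121485.
Each occurs with probability p³ ≈ (0.0092157)³ ≈ 7.8267903e-07.
By linearity: E[X] = C(91, 3)·p³ ≈ 121485 · 7.8267903e-07 ≈ 0.09508.
Since α = 3/2 > 1, p = c/n^{3/2} = o(1/n) is below the triangle threshold p ~ 1/n. Asymptotically E[X] ~ (c³/6)·n^{3(1−α)} = (8³/6)·n^{-1.5} → 0, so by Markov's inequality G has no triangles w.h.p.

E[X] ≈ 0.09508; in regime p = Θ(1/n^{3/2}) E[X] tends to 0 (below the triangle threshold p ~ 1/n).


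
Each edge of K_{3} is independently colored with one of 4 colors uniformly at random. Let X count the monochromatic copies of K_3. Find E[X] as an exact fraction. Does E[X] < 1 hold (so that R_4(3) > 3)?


E[X] = C(3, 3) · 4^{1 − 3} = 1 · 4^{−2} = 1/16.
As a reduced fraction: E[X] = 1/16 ≈ 0.06250.
Is E[X] < 1? YES.
Since E[X] < 1, there exists a 4-coloring of K_{3} with no monochromatic K_3; hence R_4(3) > 3.

E[X] = 1/16 ≈ 0.06250; E[X] < 1, so R_4(3) > 3.


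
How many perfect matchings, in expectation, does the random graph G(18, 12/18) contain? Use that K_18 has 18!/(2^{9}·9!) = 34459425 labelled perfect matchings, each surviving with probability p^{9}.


K_18 has 18!/(2^{9}·9!) = 34459425 labelled perfect matchings.
For each such perfect matching H, let X_H = 1 if all 9 edges of H are present in G. Then P[X_H = 1] = p^{9} = (2/3)^{9} = 512/19683.
By linearity of expectation: E[X] = Σ_H E[X_H] = 34459425 · p^{9} = 34459425 · 512/19683 = 217817600/243.
Numerically: E[X] ≈ 8.964e+05.

E[X] = 34459425 · (2/3)^{9} = 217817600/243 ≈ 8.964e+05.


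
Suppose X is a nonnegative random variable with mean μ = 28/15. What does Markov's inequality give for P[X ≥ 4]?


μ = E[X] = 28/15, a = 4.
Markov: P[X ≥ 4] ≤ μ/a = (28/15)/4 = 7/15.
Numerically: ≈ 0.46667.
(Since a = 4 > μ = 1.86667, the bound 7/15 is < 1 and informative.)

P[X ≥ 4] ≤ 7/15 ≈ 0.46667.


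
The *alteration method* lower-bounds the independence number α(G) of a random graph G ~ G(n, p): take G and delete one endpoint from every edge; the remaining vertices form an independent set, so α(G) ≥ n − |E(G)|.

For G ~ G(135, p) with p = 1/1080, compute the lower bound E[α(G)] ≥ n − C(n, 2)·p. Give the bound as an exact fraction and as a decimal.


E[|E(G)|] = C(135, 2)·p = 9045 · (1/1080) = 67/8.
E[α(G)] ≥ n − E[|E(G)|] = 135 − 67/8 = 1013/8.
Numerically: ≈ 126.625000.
(This is only a lower bound; the true E[α(G)] may be larger.)

E[α(G)] ≥ 1013/8 ≈ 126.625000.


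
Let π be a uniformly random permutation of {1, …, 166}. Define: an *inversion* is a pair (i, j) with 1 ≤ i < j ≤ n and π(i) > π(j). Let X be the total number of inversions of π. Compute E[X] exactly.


Write X = Σ X_I over the C(166, 2) = 13695 pairs i < j, with X_I the indicator of one inversion.
There are 13695 indicators.
For each fixed pair i < j, the values π(i) and π(j) are two distinct elements of {1, …, 166} in uniformly random order; by symmetry P[π(i) > π(j)] = 1/2.
By linearity: E[X] = 13695 · (1/2) = C(166, 2) · (1/2) = 13695/2 = 13695/2 ≈ 6847.5000.

E[X] = 13695/2 = 6847.5000.


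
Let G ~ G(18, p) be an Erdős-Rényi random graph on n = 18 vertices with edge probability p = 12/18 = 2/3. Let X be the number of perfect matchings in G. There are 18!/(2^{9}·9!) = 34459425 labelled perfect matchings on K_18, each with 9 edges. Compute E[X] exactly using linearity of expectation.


K_18 has 18!/(2^{9}·9!) = 34459425 labelled perfect matchings.
For each such perfect matching H, let X_H = 1 if all 9 edges of H are present in G. Then P[X_H = 1] = p^{9} = (2/3)^{9} = 512/19683.
By linearity: E[X] = Σ_H E[X_H] = 34459425 · p^{9} = 34459425 · 512/19683 = 217817600/243.
Numerically: E[X] ≈ 896369.

E[X] = 34459425 · (2/3)^{9} = 217817600/243 ≈ 896369.


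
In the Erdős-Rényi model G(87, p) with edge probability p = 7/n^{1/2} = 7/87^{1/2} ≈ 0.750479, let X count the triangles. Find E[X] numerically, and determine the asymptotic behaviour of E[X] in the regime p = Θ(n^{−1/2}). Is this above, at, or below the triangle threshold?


Number of potential triangles: C(87, 3) = 105995.
Each occurs with probability p³ ≈ (0.750479)³ ≈ 4.22683448e-01.
By linearity: E[X] = C(87, 3)·p³ ≈ 105995 · 4.22683448e-01 ≈ 44802.332033.
Since α = 1/2 < 1, p = c/n^{1/2} ≫ 1/n is above the triangle threshold p ~ 1/n. Asymptotically E[X] ~ (c³/6)·n^{3(1−α)} = (7³/6)·n^{1.5} → ∞; triangles are abundant w.h.p.

E[X] ≈ 44802.332033; in regime p = Θ(1/n^{1/2}) E[X] diverges (above the triangle threshold p ~ 1/n).


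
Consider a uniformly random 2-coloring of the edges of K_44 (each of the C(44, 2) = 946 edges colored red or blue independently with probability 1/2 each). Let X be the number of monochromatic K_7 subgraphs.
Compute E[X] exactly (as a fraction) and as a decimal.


Let X = Σ_S X_S over the C(44, 7) = 38320568 subsets S of size 7, where X_S = 1 if the K_7 on S is monochromatic.
For a fixed S, the K_7 on S has C(7, 2) = 21 edges. P[all 21 edges red] = (1/2)^21, and likewise for blue, so P[monochromatic] = 2·(1/2)^21 = 2^{1 − 21} = 1/1048576.
By linearity of expectation: E[X] = C(44, 7) · 2^{1 − 21} = 38320568 · 1/1048576 = 4790071/131072.
Numerically: E[X] ≈ 36.545.

E[X] = C(44,7)·2^(1−C(7,2)) = 4790071/131072 ≈ 36.545.


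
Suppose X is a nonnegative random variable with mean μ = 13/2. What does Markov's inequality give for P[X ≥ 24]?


μ = E[X] = 13/2, a = 24.
Markov: P[X ≥ 24] ≤ μ/a = (13/2)/24 = 13/48.
Numerically: ≈ 0.27083.
(Since a = 24 > μ = 6.50000, the bound 13/48 is < 1 and informative.)

P[X ≥ 24] ≤ 13/48 ≈ 0.27083.


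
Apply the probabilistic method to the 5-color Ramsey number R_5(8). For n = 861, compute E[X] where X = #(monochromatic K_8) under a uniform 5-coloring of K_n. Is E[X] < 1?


E[X] = C(861, 8) · 5^{1 − 28} = 7250034996615275865 · 5^{−27} = 7250034996615275865/7450580596923828125.
As a reduced fraction: E[X] = 1450006999323055173/1490116119384765625 ≈ 0.973.
Is E[X] < 1? YES.
Since E[X] < 1, there exists a 5-coloring of K_{861} with no monochromatic K_8; hence R_5(8) > 861.

E[X] = 1450006999323055173/1490116119384765625 ≈ 0.973; E[X] < 1, so R_5(8) > 861.


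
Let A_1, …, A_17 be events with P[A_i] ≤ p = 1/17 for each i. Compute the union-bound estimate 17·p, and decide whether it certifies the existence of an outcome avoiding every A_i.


Union bound: P[∪_{i=1}^{17} A_i] ≤ Σ_i P[A_i] ≤ 17·p = 17·(1/17) = 1.
Numerically: 1 ≈ 1.00000.
Is 1 < 1? NO.
Since the bound 1 is ≥ 1, the union bound is uninformative here; it does NOT by itself certify existence.

17·p = 1 ≈ 1.00000; existence NOT certified by the union bound.


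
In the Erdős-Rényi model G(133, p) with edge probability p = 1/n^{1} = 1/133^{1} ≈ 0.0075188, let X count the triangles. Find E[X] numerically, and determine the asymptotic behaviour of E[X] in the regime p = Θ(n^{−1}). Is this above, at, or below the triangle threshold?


Number of potential triangles: C(133, 3) = 383306.
Each occurs with probability p³ ≈ (0.0075188)³ ≈ 4.2505495e-07.
By linearity: E[X] = C(133, 3)·p³ ≈ 383306 · 4.2505495e-07 ≈ 0.16293.
Here α = 1, so p = 1/n is exactly at the triangle threshold p ~ 1/n. Asymptotically E[X] → c³/6 = 1³/6 = 1/6 ≈ 0.16667, a bounded constant. In this regime the triangle count is asymptotically Poisson(c³/6).

E[X] ≈ 0.16293; in regime p = Θ(1/n^{1}) E[X] stays bounded (at the triangle threshold p ~ 1/n).


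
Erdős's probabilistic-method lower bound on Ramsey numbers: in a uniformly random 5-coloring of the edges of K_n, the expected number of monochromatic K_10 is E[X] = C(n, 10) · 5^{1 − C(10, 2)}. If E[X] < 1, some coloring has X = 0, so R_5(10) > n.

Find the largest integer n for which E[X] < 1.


We need C(n, 10) · 5^{1 − 45} < 1, i.e. C(n, 10) < 5^{45 − 1} = 5684341886080801486968994140625.
Check values of n near the boundary:
  n = 5391: C(5391, 10) = 5666344714787188828795213697883; 5666344714787188828795213697883 < 5684341886080801486968994140625? YES
  n = 5392: C(5392, 10) = 5676873040158402483252283957448; 5676873040158402483252283957448 < 5684341886080801486968994140625? YES
  n = 5393: C(5393, 10) = 5687418968154238267170642278008; 5687418968154238267170642278008 < 5684341886080801486968994140625? NO
  n = 5394: C(5394, 10) = 5697982524930156243149785372878; 5697982524930156243149785372878 < 5684341886080801486968994140625? NO
The largest n with C(n, 10) < 5684341886080801486968994140625 is n = 5392 (where E[X] = 5676873040158402483252283957448/5684341886080801486968994140625 ≈ 0.9986861). Hence R_5(10) > 5392, i.e. R_5(10) ≥ 5393.

Largest n = 5392; hence R_5(10) > 5392.


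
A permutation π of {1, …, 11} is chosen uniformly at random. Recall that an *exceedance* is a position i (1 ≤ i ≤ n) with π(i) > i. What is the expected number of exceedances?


Write X = Σ_{i=1}^{11} X_i, where X_i = 1_{π(i) > i}.
For each fixed i, π(i) is uniform over {1, …, 11} (marginal of a uniform permutation), so P[π(i) > i] = (n − i)/n. Summing: Σ_{i=1}^{11} (n − i)/n = (0 + 1 + … + 10)/11 = 11(11 − 1)/(2·11) = (11 − 1)/2.
Hence E[X] = Σ_{i=1}^{11} (11 − i)/11 = 5 ≈ 5.0000.

E[X] = 5 = 5.0000.


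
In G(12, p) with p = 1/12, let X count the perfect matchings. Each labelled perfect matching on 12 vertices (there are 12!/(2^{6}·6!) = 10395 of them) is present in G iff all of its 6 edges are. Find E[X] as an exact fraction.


K_12 has 12!/(2^{6}·6!) = 10395 labelled perfect matchings.
For each such perfect matching H, let X_H = 1 if all 6 edges of H are present in G. Then P[X_H = 1] = p^{6} = (1/12)^{6} = 1/2985984.
By linearity of expectation: E[X] = Σ_H E[X_H] = 10395 · p^{6} = 10395 · 1/2985984 = 385/110592.
Numerically: E[X] ≈ 0.00348126.

E[X] = 10395 · (1/12)^{6} = 385/110592 ≈ 0.00348126.


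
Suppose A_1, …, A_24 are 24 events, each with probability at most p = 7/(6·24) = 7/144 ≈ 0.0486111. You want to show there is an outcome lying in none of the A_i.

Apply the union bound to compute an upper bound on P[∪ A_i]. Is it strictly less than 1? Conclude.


Union bound: P[∪_{i=1}^{24} A_i] ≤ Σ_i P[A_i] ≤ 24·p = 24·(7/144) = 7/6.
Numerically: 7/6 ≈ 1.1666667.
Is 7/6 < 1? NO.
Since the bound 7/6 is ≥ 1, the union bound is uninformative here; it does NOT by itself certify existence.

24·p = 7/6 ≈ 1.1666667; existence NOT certified by the union bound.


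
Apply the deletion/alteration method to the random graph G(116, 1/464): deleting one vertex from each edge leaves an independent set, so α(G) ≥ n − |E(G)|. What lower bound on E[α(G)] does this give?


E[|E(G)|] = C(116, 2)·p = 6670 · (1/464) = 115/8.
E[α(G)] ≥ n − E[|E(G)|] = 116 − 115/8 = 813/8.
Numerically: ≈ 101.62500.
(This is only a lower bound; the true E[α(G)] may be larger.)

E[α(G)] ≥ 813/8 ≈ 101.62500.


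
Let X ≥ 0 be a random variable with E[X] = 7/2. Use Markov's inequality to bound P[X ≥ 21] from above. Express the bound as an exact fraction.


μ = E[X] = 7/2, a = 21.
Markov: P[X ≥ 21] ≤ μ/a = (7/2)/21 = 1/6.
Numerically: ≈ 0.166667.
(Since a = 21 > μ = 3.500000, the bound 1/6 is < 1 and informative.)

P[X ≥ 21] ≤ 1/6 ≈ 0.166667.


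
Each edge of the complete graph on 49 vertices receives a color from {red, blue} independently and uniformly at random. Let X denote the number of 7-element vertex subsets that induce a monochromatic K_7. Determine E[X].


Let X = Σ_S X_S over the C(49, 7) = 85900584 subsets S of size 7, where X_S = 1 if the K_7 on S is monochromatic.
For a fixed S, the K_7 on S has C(7, 2) = 21 edges. P[all 21 edges red] = (1/2)^21, and likewise for blue, so P[monochromatic] = 2·(1/2)^21 = 2^{1 − 21} = 1/1048576.
By linearity: E[X] = C(49, 7) · 2^{1 − 21} = 85900584 · 1/1048576 = 10737573/131072.
Numerically: E[X] ≈ 81.9212.

E[X] = C(49,7)·2^(1−C(7,2)) = 10737573/131072 ≈ 81.9212.


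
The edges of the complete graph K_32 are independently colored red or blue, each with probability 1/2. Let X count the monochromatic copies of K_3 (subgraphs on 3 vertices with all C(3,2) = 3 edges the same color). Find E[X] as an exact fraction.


Let X = Σ_S X_S over the C(32, 3) = 4960 subsets S of size 3, where X_S = 1 if the K_3 on S is monochromatic.
For a fixed S, the K_3 on S has C(3, 2) = 3 edges. P[all 3 edges red] = (1/2)^3, and likewise for blue, so P[monochromatic] = 2·(1/2)^3 = 2^{1 − 3} = 1/4.
By linearity: E[X] = C(32, 3) · 2^{1 − 3} = 4960 · 1/4 = 1240.
Numerically: E[X] ≈ 1240.000.

E[X] = C(32,3)·2^(1−C(3,2)) = 1240 ≈ 1240.000.


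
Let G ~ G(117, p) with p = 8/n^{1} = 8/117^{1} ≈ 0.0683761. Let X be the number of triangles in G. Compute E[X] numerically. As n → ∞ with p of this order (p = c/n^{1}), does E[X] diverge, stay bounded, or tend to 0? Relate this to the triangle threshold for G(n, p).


Number of potential triangles: C(117, 3) = 260130.
Each occurs with probability p³ ≈ (0.0683761)³ ≈ 3.19677725e-04.
By linearity: E[X] = C(117, 3)·p³ ≈ 260130 · 3.19677725e-04 ≈ 83.157767.
Here α = 1, so p = 8/n is exactly at the triangle threshold p ~ 1/n. Asymptotically E[X] → c³/6 = 8³/6 = 256/3 ≈ 85.333333, a bounded constant. In this regime the triangle count is asymptotically Poisson(c³/6).

E[X] ≈ 83.157767; in regime p = Θ(1/n^{1}) E[X] stays bounded (at the triangle threshold p ~ 1/n).


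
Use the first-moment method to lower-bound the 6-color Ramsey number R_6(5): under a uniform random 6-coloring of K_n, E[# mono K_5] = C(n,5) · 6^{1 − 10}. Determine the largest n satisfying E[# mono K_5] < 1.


We need C(n, 5) · 6^{1 − 10} < 1, i.e. C(n, 5) < 6^{10 − 1} = 10077696.
Check values of n near the boundary:
  n = 66: C(66, 5) = 8936928; 8936928 < 10077696? YES
  n = 67: C(67, 5) = 9657648; 9657648 < 10077696? YES
  n = 68: C(68, 5) = 10424128; 10424128 < 10077696? NO
  n = 69: C(69, 5) = 11238513; 11238513 < 10077696? NO
The largest n with C(n, 5) < 10077696 is n = 67 (where E[X] = 67067/69984 ≈ 0.958). Hence R_6(5) > 67, i.e. R_6(5) ≥ 68.

Largest n = 67; hence R_6(5) > 67.


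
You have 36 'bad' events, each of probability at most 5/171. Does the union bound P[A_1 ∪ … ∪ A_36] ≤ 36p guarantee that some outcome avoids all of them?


Union bound: P[∪_{i=1}^{36} A_i] ≤ Σ_i P[A_i] ≤ 36·p = 36·(5/171) = 20/19.
Numerically: 20/19 ≈ 1.05263.
Is 20/19 < 1? NO.
Since the bound 20/19 is ≥ 1, the union bound is uninformative here; it does NOT by itself certify existence.

36·p = 20/19 ≈ 1.05263; existence NOT certified by the union bound.


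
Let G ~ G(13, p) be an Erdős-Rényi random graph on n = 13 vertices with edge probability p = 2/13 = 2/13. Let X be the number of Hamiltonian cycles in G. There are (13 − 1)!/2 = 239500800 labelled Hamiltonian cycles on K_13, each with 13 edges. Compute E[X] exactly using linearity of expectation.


K_13 has (13 − 1)!/2 = 239500800 labelled Hamiltonian cycles.
For each such Hamiltonian cycle H, let X_H = 1 if all 13 edges of H are present in G. Then P[X_H = 1] = p^{13} = (2/13)^{13} = 8192/302875106592253.
By linearity: E[X] = Σ_H E[X_H] = 239500800 · p^{13} = 239500800 · 8192/302875106592253 = 1961990553600/302875106592253.
Numerically: E[X] ≈ 0.006478.

E[X] = 239500800 · (2/13)^{13} = 1961990553600/302875106592253 ≈ 0.006478.


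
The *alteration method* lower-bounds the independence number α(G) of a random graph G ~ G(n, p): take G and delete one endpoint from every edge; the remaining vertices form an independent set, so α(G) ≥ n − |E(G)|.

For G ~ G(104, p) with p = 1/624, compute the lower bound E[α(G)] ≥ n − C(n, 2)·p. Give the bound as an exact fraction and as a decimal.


E[|E(G)|] = C(104, 2)·p = 5356 · (1/624) = 103/12.
E[α(G)] ≥ n − E[|E(G)|] = 104 − 103/12 = 1145/12.
Numerically: ≈ 95.417.
(This is only a lower bound; the true E[α(G)] may be larger.)

E[α(G)] ≥ 1145/12 ≈ 95.417.


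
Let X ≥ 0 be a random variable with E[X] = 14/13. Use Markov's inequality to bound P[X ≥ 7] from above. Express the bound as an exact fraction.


μ = E[X] = 14/13, a = 7.
Markov: P[X ≥ 7] ≤ μ/a = (14/13)/7 = 2/13.
Numerically: ≈ 0.154.
(Since a = 7 > μ = 1.077, the bound 2/13 is < 1 and informative.)

P[X ≥ 7] ≤ 2/13 ≈ 0.154.


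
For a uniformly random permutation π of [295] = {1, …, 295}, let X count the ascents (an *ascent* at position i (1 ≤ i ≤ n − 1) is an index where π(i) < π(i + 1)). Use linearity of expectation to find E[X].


Write X = Σ X_I over i = 1, …, 294, with X_I the indicator of one ascent.
There are 294 indicators.
For each fixed i, the pair (π(i), π(i+1)) is a uniformly random ordered pair of distinct values from {1, …, 295}; by symmetry P[π(i) < π(i+1)] = 1/2.
By linearity: E[X] = 294 · (1/2) = (295 − 1) · (1/2) = 147 ≈ 147.00000.

E[X] = 147 = 147.00000.


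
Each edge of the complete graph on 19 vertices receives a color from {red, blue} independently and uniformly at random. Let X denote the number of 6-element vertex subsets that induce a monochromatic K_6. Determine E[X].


Let X = Σ_S X_S over the C(19, 6) = 27132 subsets S of size 6, where X_S = 1 if the K_6 on S is monochromatic.
For a fixed S, the K_6 on S has C(6, 2) = 15 edges. P[all 15 edges red] = (1/2)^15, and likewise for blue, so P[monochromatic] = 2·(1/2)^15 = 2^{1 − 15} = 1/16384.
By linearity of expectation: E[X] = C(19, 6) · 2^{1 − 15} = 27132 · 1/16384 = 6783/4096.
Numerically: E[X] ≈ 1.65601.

E[X] = C(19,6)·2^(1−C(6,2)) = 6783/4096 ≈ 1.65601.


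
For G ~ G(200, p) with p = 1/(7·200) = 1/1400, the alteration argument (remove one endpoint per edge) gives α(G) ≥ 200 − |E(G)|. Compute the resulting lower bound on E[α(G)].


E[|E(G)|] = C(200, 2)·p = 19900 · (1/1400) = 199/14.
E[α(G)] ≥ n − E[|E(G)|] = 200 − 199/14 = 2601/14.
Numerically: ≈ 185.785714.
(This is only a lower bound; the true E[α(G)] may be larger.)

E[α(G)] ≥ 2601/14 ≈ 185.785714.


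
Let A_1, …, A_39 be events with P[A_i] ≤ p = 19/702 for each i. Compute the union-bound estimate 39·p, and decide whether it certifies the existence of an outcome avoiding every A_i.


Union bound: P[∪_{i=1}^{39} A_i] ≤ Σ_i P[A_i] ≤ 39·p = 39·(19/702) = 19/18.
Numerically: 19/18 ≈ 1.055556.
Is 19/18 < 1? NO.
Since the bound 19/18 is ≥ 1, the union bound is uninformative here; it does NOT by itself certify existence.

39·p = 19/18 ≈ 1.055556; existence NOT certified by the union bound.


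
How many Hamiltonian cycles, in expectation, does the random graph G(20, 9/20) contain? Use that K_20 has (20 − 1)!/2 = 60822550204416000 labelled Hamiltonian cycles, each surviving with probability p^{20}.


K_20 has (20 − 1)!/2 = 60822550204416000 labelled Hamiltonian cycles.
For each such Hamiltonian cycle H, let X_H = 1 if all 20 edges of H are present in G. Then P[X_H = 1] = p^{20} = (9/20)^{20} = 12157665459056928801/104857600000000000000000000.
By linearity: E[X] = Σ_H E[X_H] = 60822550204416000 · p^{20} = 60822550204416000 · 12157665459056928801/104857600000000000000000000 = 180532279724605553545860280221/25600000000000000000.
Numerically: E[X] ≈ 7.052e+09.

E[X] = 60822550204416000 · (9/20)^{20} = 180532279724605553545860280221/25600000000000000000 ≈ 7.052e+09.


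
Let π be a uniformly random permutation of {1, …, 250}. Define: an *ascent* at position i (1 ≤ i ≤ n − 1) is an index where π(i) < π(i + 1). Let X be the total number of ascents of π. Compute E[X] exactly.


Write X = Σ X_I over i = 1, …, 249, with X_I the indicator of one ascent.
There are 249 indicators.
For each fixed i, the pair (π(i), π(i+1)) is a uniformly random ordered pair of distinct values from {1, …, 250}; by symmetry P[π(i) < π(i+1)] = 1/2.
By linearity: E[X] = 249 · (1/2) = (250 − 1) · (1/2) = 249/2 ≈ 124.50000.

E[X] = 249/2 = 124.50000.


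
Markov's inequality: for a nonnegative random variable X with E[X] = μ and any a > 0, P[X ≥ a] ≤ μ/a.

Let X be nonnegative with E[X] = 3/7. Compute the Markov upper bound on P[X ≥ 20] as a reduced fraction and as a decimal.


μ = E[X] = 3/7, a = 20.
Markov: P[X ≥ 20] ≤ μ/a = (3/7)/20 = 3/140.
Numerically: ≈ 0.021.
(Since a = 20 > μ = 0.429, the bound 3/140 is < 1 and informative.)

P[X ≥ 20] ≤ 3/140 ≈ 0.021.


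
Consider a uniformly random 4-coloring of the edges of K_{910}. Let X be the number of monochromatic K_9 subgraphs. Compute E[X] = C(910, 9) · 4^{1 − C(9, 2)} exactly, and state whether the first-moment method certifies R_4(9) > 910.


E[X] = C(910, 9) · 4^{1 − 36} = 1133378248346922788210 · 4^{−35} = 1133378248346922788210/1180591620717411303424.
As a reduced fraction: E[X] = 566689124173461394105/590295810358705651712 ≈ 0.9600.
Is E[X] < 1? YES.
Since E[X] < 1, there exists a 4-coloring of K_{910} with no monochromatic K_9; hence R_4(9) > 910.

E[X] = 566689124173461394105/590295810358705651712 ≈ 0.9600; E[X] < 1, so R_4(9) > 910.


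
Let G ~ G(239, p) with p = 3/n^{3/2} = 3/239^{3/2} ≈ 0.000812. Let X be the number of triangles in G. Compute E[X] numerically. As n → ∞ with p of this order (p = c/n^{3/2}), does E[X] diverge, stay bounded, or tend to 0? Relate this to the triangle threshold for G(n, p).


Number of potential triangles: C(239, 3) = 2246839.
Each occurs with probability p³ ≈ (0.000812)³ ≈ 5.35270e-10.
By linearity: E[X] = C(239, 3)·p³ ≈ 2246839 · 5.35270e-10 ≈ 0.001.
Since α = 3/2 > 1, p = c/n^{3/2} = o(1/n) is below the triangle threshold p ~ 1/n. Asymptotically E[X] ~ (c³/6)·n^{3(1−α)} = (3³/6)·n^{-1.5} → 0, so by Markov's inequality G has no triangles w.h.p.

E[X] ≈ 0.001; in regime p = Θ(1/n^{3/2}) E[X] tends to 0 (below the triangle threshold p ~ 1/n).
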